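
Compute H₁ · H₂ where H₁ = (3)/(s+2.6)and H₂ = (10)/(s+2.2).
Series: H = H₁ · H₂ = (n₁·n₂)/(d₁·d₂).
Num: n₁·n₂ = 30. Den: d₁·d₂ = s^2 + 4.8*s + 5.72.
H(s) = (30)/(s^2 + 4.8*s + 5.72)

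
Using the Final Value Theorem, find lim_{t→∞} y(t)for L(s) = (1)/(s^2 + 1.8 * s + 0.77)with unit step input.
FVT: lim_{t→∞} y(t) = lim_{s→0} s*Y(s) where Y(s) = L(s)/s.
= lim_{s→0} L(s) = L(0) = num(0)/den(0) = 1/0.77 = 1.299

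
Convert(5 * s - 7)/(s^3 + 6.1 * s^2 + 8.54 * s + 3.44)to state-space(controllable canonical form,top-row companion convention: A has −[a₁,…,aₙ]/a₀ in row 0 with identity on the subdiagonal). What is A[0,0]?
Reachable canonical form for den = s^3 + 6.1*s^2 + 8.54*s + 3.44: top row of A = -[a₁,a₂,...,aₙ]/a₀, ones on the subdiagonal, zeros elsewhere.
A = [[-6.1, -8.54, -3.44], [1, 0, 0], [0, 1, 0]].
A[0,0] = -6.1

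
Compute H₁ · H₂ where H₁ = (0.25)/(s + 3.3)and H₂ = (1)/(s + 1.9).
Series: H = H₁ · H₂ = (n₁·n₂)/(d₁·d₂).
Num: n₁·n₂ = 0.25. Den: d₁·d₂ = s^2 + 5.2*s + 6.27.
H(s) = (0.25)/(s^2 + 5.2*s + 6.27)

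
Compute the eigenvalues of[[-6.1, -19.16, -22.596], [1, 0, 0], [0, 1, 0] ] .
Eigenvalues solve det(λI - A) = 0.
Characteristic polynomial: λ^3 + 6.1*λ^2 + 19.16*λ + 22.596 = 0.
Factor: (λ + 2.1)(λ^2 + 4*λ + 10.76) = 0.
Roots: -2 + 2.6j, -2 - 2.6j, -2.1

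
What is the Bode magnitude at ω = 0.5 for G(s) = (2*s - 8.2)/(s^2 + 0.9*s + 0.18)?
Substitute s = j*0.5: G(j0.5) = 4.93732 + 17.4542j.
|G(j0.5)| = sqrt(Re² + Im²) = 18.14.
20*log₁₀(18.14) = 25.17 dB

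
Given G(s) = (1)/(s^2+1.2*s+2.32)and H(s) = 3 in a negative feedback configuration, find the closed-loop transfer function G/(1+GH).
Closed-loop T = G/(1+GH).
Numerator: G_num * H_den = 1.
Denominator: G_den * H_den + G_num * H_num = (s^2 + 1.2*s + 2.32) + (3) = s^2 + 1.2*s + 5.32.
T(s) = (1)/(s^2 + 1.2*s + 5.32)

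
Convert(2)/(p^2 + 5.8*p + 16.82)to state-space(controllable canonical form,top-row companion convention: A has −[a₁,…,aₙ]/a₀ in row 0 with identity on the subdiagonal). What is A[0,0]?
Reachable canonical form for den = p^2 + 5.8*p + 16.82: top row of A = -[a₁,a₂,...,aₙ]/a₀, ones on the subdiagonal, zeros elsewhere.
A = [[-5.8, -16.82], [1, 0]].
A[0,0] = -5.8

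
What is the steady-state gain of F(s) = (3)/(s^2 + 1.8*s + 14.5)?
DC gain = F(0) = num(0)/den(0) = 3/14.5 = 0.2069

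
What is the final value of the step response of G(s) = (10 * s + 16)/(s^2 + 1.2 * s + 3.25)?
FVT: lim_{t→∞} y(t) = lim_{s→0} s*Y(s) where Y(s) = G(s)/s.
= lim_{s→0} G(s) = G(0) = num(0)/den(0) = 16/3.25 = 4.923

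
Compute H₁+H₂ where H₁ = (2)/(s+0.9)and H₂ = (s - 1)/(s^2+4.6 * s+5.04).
Parallel: H = H₁ + H₂ = (n₁·d₂ + n₂·d₁)/(d₁·d₂).
n₁·d₂ = 2*s^2 + 9.2*s + 10.08. n₂·d₁ = s^2 - 0.1*s - 0.9. Sum = 3*s^2 + 9.1*s + 9.18. d₁·d₂ = s^3 + 5.5*s^2 + 9.18*s + 4.536.
H(s) = (3*s^2 + 9.1*s + 9.18)/(s^3 + 5.5*s^2 + 9.18*s + 4.536)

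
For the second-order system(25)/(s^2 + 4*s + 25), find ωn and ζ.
Standard form: ωn²/(s²+2ζωn·s+ωn²).
const=25=ωn² → ωn=5, s coeff=4=2ζωn → ζ=0.4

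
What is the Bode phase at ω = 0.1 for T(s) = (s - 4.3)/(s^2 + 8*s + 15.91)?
Substitute s = j*0.1: T(j0.1) = -0.269442 + 0.0198461j.
∠T(j0.1) = atan2(Im, Re) = atan2(0.0198461, -0.269442) = 175.79°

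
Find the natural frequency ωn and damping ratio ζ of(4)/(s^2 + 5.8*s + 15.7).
Underdamped: complex pole -2.9 + 2.7j. ωn = |pole| = 3.962, ζ = -Re(pole)/ωn = 0.7319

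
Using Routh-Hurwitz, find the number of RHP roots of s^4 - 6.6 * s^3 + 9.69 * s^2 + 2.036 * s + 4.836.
Routh array:
s^4: [1, 9.69, 4.836]; s^3: [-6.6, 2.036]; s^2: [9.99848, 4.836]; s^1: [5.22824]; s^0: [4.836]
First column: [1, -6.6, 9.99848, 5.22824, 4.836]. Sign changes = RHP roots = 2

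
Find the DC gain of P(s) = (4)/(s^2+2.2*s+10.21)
DC gain = P(0) = num(0)/den(0) = 4/10.21 = 0.3918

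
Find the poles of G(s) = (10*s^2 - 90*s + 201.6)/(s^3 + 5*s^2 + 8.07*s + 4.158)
Set denominator = 0: s^3 + 5*s^2 + 8.07*s + 4.158 = (s + 2.1)(s + 1.8)(s + 1.1) = 0 → Poles: -1.1, -1.8, -2.1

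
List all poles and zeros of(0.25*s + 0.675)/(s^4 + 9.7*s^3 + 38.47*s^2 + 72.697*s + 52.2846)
Set denominator = 0: s^4 + 9.7*s^3 + 38.47*s^2 + 72.697*s + 52.2846 = (s + 3.1)(s + 1.8)(s^2 + 4.8*s + 9.37) = 0 → Poles: -1.8, -2.4 + 1.9j, -2.4 - 1.9j, -3.1
Set numerator = 0: 0.25*s + 0.675 = 0 → Zeros: -2.7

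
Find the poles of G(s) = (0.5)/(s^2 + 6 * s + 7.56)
Set denominator = 0: s^2 + 6*s + 7.56 = (s + 1.8)(s + 4.2) = 0 → Poles: -1.8, -4.2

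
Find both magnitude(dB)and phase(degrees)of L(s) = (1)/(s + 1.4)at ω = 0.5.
Substitute s = j*0.5: L(j0.5) = 0.633484 - 0.226244j.
|L| = 20*log₁₀(sqrt(Re²+Im²)) = -3.44 dB.
∠L = atan2(Im, Re) = -19.65°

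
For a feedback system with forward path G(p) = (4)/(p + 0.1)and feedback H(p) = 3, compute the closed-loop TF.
Closed-loop T = G/(1+GH).
Numerator: G_num * H_den = 4.
Denominator: G_den * H_den + G_num * H_num = (p + 0.1) + (12) = p + 12.1.
T(p) = (4)/(p + 12.1)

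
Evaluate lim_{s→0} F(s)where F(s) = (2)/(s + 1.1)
DC gain = F(0) = num(0)/den(0) = 2/1.1 = 1.818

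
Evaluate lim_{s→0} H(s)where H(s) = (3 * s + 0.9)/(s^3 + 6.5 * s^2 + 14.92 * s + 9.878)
DC gain = H(0) = num(0)/den(0) = 0.9/9.878 = 0.09111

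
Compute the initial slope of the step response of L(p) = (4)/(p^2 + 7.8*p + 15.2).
IVT: y'(0⁺) = lim_{p→∞} p²·Y(p) = lim_{p→∞} p·L(p).
deg(num) = 0, deg(den) = 2, relative degree = 2 ≥ 2, so p·L(p) → 0. Initial slope = 0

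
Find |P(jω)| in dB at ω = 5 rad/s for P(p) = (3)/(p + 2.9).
Substitute p = j*5: P(j5) = 0.260401 - 0.448967j.
|P(j5)| = sqrt(Re² + Im²) = 0.519.
20*log₁₀(0.519) = -5.70 dB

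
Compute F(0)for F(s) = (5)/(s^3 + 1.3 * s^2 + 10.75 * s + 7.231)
DC gain = F(0) = num(0)/den(0) = 5/7.231 = 0.6915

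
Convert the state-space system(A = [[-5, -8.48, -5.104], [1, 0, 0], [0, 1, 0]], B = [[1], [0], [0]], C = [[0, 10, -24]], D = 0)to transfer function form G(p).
G(p) = C(pI - A)⁻¹B + D.
Characteristic polynomial det(pI - A) = p^3 + 5*p^2 + 8.48*p + 5.104.
Numerator from C·adj(pI-A)·B + D·det(pI-A) = 10*p - 24.
G(p) = (10*p - 24)/(p^3 + 5*p^2 + 8.48*p + 5.104)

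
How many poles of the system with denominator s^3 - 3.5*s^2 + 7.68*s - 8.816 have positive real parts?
s^3 - 3.5*s^2 + 7.68*s - 8.816 = (s - 1.9)(s^2 - 1.6*s + 4.64). Poles: 0.8 + 2j, 0.8 - 2j, 1.9. RHP poles (Re>0): 3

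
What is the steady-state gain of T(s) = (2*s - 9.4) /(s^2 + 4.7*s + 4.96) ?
DC gain = T(0) = num(0)/den(0) = -9.4/4.96 = -1.895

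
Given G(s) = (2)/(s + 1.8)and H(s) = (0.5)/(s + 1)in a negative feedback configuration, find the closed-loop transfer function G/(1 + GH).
Closed-loop T = G/(1+GH).
Numerator: G_num * H_den = 2*s + 2.
Denominator: G_den * H_den + G_num * H_num = (s^2 + 2.8*s + 1.8) + (1) = s^2 + 2.8*s + 2.8.
T(s) = (2*s + 2)/(s^2 + 2.8*s + 2.8)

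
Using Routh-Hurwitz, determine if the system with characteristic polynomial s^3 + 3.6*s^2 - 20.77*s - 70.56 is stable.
Routh array:
s^3: [1, -20.77]; s^2: [3.6, -70.56]; s^1: [-1.17]; s^0: [-70.56]
First column: [1, 3.6, -1.17, -70.56]. Sign changes = 1.
No, unstable (1 RHP root(s))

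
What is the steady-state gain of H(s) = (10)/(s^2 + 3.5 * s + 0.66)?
DC gain = H(0) = num(0)/den(0) = 10/0.66 = 15.15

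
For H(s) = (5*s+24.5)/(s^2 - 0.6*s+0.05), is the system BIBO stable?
Denominator: s^2 - 0.6*s + 0.05 = (s - 0.1)(s - 0.5). Poles: 0.1, 0.5. All Re(p)<0: No (unstable)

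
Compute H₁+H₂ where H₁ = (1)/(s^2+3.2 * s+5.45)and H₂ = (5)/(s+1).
Parallel: H = H₁ + H₂ = (n₁·d₂ + n₂·d₁)/(d₁·d₂).
n₁·d₂ = s + 1. n₂·d₁ = 5*s^2 + 16*s + 27.25. Sum = 5*s^2 + 17*s + 28.25. d₁·d₂ = s^3 + 4.2*s^2 + 8.65*s + 5.45.
H(s) = (5*s^2 + 17*s + 28.25)/(s^3 + 4.2*s^2 + 8.65*s + 5.45)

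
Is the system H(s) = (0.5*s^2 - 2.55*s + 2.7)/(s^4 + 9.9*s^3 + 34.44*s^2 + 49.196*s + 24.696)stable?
Denominator: s^4 + 9.9*s^3 + 34.44*s^2 + 49.196*s + 24.696 = (s + 1.4)(s + 1.4)(s + 3.5)(s + 3.6). Poles: -1.4, -1.4, -3.5, -3.6. All Re(p)<0: Yes (stable)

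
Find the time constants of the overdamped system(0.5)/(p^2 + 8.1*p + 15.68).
Overdamped: real poles at -3.2, -4.9. τ = -1/pole → τ₁ = 0.3125, τ₂ = 0.2041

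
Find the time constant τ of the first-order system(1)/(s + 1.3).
First-order system: τ = -1/pole. Pole = -1.3. τ = -1/(-1.3) = 0.7692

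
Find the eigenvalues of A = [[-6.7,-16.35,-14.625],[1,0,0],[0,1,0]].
Eigenvalues solve det(λI - A) = 0.
Characteristic polynomial: λ^3 + 6.7*λ^2 + 16.35*λ + 14.625 = 0.
Factor: (λ + 2.5)(λ^2 + 4.2*λ + 5.85) = 0.
Roots: -2.1 + 1.2j, -2.1 - 1.2j, -2.5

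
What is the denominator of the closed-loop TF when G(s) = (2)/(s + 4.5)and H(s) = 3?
Characteristic poly = G_den * H_den + G_num * H_num = (s + 4.5) + (6) = s + 10.5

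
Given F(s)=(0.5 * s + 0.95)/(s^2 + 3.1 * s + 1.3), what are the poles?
Set denominator = 0: s^2 + 3.1*s + 1.3 = (s + 2.6)(s + 0.5) = 0 → Poles: -0.5, -2.6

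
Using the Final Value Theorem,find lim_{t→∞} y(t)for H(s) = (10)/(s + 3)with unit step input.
FVT: lim_{t→∞} y(t) = lim_{s→0} s*Y(s) where Y(s) = H(s)/s.
= lim_{s→0} H(s) = H(0) = num(0)/den(0) = 10/3 = 3.333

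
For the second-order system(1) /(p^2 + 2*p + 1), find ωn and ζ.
Standard form: ωn²/(p²+2ζωn·p+ωn²).
const=1=ωn² → ωn=1, p coeff=2=2ζωn → ζ=1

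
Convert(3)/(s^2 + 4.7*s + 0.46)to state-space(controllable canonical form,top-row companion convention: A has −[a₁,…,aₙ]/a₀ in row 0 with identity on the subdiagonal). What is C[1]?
Reachable canonical form: C = numerator coefficients (right-aligned, zero-padded to length n).
num = 3, C = [[0, 3]].
C[1] = 3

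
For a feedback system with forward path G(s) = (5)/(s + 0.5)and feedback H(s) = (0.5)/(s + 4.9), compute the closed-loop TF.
Closed-loop T = G/(1+GH).
Numerator: G_num * H_den = 5*s + 24.5.
Denominator: G_den * H_den + G_num * H_num = (s^2 + 5.4*s + 2.45) + (2.5) = s^2 + 5.4*s + 4.95.
T(s) = (5*s + 24.5)/(s^2 + 5.4*s + 4.95)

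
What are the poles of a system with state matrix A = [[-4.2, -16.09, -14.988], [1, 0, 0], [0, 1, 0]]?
Eigenvalues solve det(λI - A) = 0.
Characteristic polynomial: λ^3 + 4.2*λ^2 + 16.09*λ + 14.988 = 0.
Factor: (λ + 1.2)(λ^2 + 3*λ + 12.49) = 0.
Roots: -1.2, -1.5 + 3.2j, -1.5 - 3.2j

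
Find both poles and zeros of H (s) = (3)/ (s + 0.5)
Set denominator = 0: s + 0.5 = 0 → Poles: -0.5
Numerator is a nonzero constant (3) → Zeros: none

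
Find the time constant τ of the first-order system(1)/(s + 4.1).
First-order system: τ = -1/pole. Pole = -4.1. τ = -1/(-4.1) = 0.2439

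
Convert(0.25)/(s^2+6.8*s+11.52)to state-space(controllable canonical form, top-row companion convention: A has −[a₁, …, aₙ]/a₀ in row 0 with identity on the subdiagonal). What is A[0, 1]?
Reachable canonical form for den = s^2 + 6.8*s + 11.52: top row of A = -[a₁,a₂,...,aₙ]/a₀, ones on the subdiagonal, zeros elsewhere.
A = [[-6.8, -11.52], [1, 0]].
A[0,1] = -11.52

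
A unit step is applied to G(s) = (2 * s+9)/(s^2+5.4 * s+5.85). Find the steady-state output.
FVT: lim_{t→∞} y(t) = lim_{s→0} s*Y(s) where Y(s) = G(s)/s.
= lim_{s→0} G(s) = G(0) = num(0)/den(0) = 9/5.85 = 1.538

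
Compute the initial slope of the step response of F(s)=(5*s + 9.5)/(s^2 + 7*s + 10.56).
IVT: y'(0⁺) = lim_{s→∞} s²·Y(s) = lim_{s→∞} s·F(s).
deg(num) = 1, deg(den) = 2, relative degree = 1, so s·F(s) → (leading num)/(leading den) = 5/1 = 5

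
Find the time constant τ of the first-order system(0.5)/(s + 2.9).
First-order system: τ = -1/pole. Pole = -2.9. τ = -1/(-2.9) = 0.3448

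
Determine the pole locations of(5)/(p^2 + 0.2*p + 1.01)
Set denominator = 0: p^2 + 0.2*p + 1.01 = 0 → Poles: -0.1 + 1j, -0.1 - 1j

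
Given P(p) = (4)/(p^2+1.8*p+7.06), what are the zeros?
Numerator is a nonzero constant (4) → Zeros: none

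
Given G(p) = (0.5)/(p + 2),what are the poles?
Set denominator = 0: p + 2 = 0 → Poles: -2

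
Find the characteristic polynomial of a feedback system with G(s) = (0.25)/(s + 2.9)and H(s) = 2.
Characteristic poly = G_den * H_den + G_num * H_num = (s + 2.9) + (0.5) = s + 3.4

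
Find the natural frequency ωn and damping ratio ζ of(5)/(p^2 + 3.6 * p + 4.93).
Underdamped: complex pole -1.8 + 1.3j. ωn = |pole| = 2.22, ζ = -Re(pole)/ωn = 0.8107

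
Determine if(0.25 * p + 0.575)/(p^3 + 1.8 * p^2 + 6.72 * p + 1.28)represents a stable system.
Denominator: p^3 + 1.8*p^2 + 6.72*p + 1.28 = (p + 0.2)(p^2 + 1.6*p + 6.4). Poles: -0.2, -0.8 + 2.4j, -0.8 - 2.4j. All Re(p)<0: Yes (stable)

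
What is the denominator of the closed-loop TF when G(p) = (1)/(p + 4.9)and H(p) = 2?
Characteristic poly = G_den * H_den + G_num * H_num = (p + 4.9) + (2) = p + 6.9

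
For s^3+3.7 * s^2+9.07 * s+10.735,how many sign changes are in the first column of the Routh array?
Routh array:
s^3: [1, 9.07]; s^2: [3.7, 10.735]; s^1: [6.16865]; s^0: [10.735]
First column: [1, 3.7, 6.16865, 10.735]. Sign changes = 0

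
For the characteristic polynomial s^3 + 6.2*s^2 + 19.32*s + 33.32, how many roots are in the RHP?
s^3 + 6.2*s^2 + 19.32*s + 33.32 = (s + 3.4)(s^2 + 2.8*s + 9.8). Poles: -1.4 + 2.8j, -1.4 - 2.8j, -3.4. RHP poles (Re>0): 0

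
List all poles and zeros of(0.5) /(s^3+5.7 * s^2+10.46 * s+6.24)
Set denominator = 0: s^3 + 5.7*s^2 + 10.46*s + 6.24 = (s + 2.6)(s + 1.5)(s + 1.6) = 0 → Poles: -1.5, -1.6, -2.6
Numerator is a nonzero constant (0.5) → Zeros: none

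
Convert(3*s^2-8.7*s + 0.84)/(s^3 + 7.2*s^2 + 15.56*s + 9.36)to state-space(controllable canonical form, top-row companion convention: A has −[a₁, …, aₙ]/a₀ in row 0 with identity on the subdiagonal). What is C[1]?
Reachable canonical form: C = numerator coefficients (right-aligned, zero-padded to length n).
num = 3*s^2 - 8.7*s + 0.84, C = [[3, -8.7, 0.84]].
C[1] = -8.7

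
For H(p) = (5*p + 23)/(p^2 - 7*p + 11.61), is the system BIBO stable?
Denominator: p^2 - 7*p + 11.61 = (p - 4.3)(p - 2.7). Poles: 2.7, 4.3. All Re(p)<0: No (unstable)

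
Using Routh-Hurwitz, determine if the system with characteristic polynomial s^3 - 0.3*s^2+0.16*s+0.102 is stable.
Routh array:
s^3: [1, 0.16]; s^2: [-0.3, 0.102]; s^1: [0.5]; s^0: [0.102]
First column: [1, -0.3, 0.5, 0.102]. Sign changes = 2.
No, unstable (2 RHP root(s))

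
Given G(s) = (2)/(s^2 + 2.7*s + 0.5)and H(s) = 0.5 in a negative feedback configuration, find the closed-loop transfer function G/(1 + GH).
Closed-loop T = G/(1+GH).
Numerator: G_num * H_den = 2.
Denominator: G_den * H_den + G_num * H_num = (s^2 + 2.7*s + 0.5) + (1) = s^2 + 2.7*s + 1.5.
T(s) = (2)/(s^2 + 2.7*s + 1.5)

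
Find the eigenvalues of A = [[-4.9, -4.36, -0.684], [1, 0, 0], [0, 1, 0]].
Eigenvalues solve det(λI - A) = 0.
Characteristic polynomial: λ^3 + 4.9*λ^2 + 4.36*λ + 0.684 = 0.
Factor: (λ + 0.2)(λ + 0.9)(λ + 3.8) = 0.
Roots: -0.2, -0.9, -3.8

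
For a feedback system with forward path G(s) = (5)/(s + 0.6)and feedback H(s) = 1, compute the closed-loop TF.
Closed-loop T = G/(1+GH).
Numerator: G_num * H_den = 5.
Denominator: G_den * H_den + G_num * H_num = (s + 0.6) + (5) = s + 5.6.
T(s) = (5)/(s + 5.6)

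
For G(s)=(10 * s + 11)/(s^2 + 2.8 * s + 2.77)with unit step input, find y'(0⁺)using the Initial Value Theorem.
IVT: y'(0⁺) = lim_{s→∞} s²·Y(s) = lim_{s→∞} s·G(s).
deg(num) = 1, deg(den) = 2, relative degree = 1, so s·G(s) → (leading num)/(leading den) = 10/1 = 10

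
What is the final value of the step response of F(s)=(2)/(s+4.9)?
FVT: lim_{t→∞} y(t) = lim_{s→0} s*Y(s) where Y(s) = F(s)/s.
= lim_{s→0} F(s) = F(0) = num(0)/den(0) = 2/4.9 = 0.4082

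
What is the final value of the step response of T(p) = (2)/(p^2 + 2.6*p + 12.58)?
FVT: lim_{t→∞} y(t) = lim_{p→0} p*Y(p) where Y(p) = T(p)/p.
= lim_{p→0} T(p) = T(0) = num(0)/den(0) = 2/12.58 = 0.159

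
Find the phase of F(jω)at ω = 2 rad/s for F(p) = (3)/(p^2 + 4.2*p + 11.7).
Substitute p = j*2: F(j2) = 0.177898 - 0.19407j.
∠F(j2) = atan2(Im, Re) = atan2(-0.19407, 0.177898) = -47.49°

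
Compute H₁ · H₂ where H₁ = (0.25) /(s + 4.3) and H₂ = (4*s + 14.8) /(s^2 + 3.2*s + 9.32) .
Series: H = H₁ · H₂ = (n₁·n₂)/(d₁·d₂).
Num: n₁·n₂ = s + 3.7. Den: d₁·d₂ = s^3 + 7.5*s^2 + 23.08*s + 40.076.
H(s) = (s + 3.7)/(s^3 + 7.5*s^2 + 23.08*s + 40.076)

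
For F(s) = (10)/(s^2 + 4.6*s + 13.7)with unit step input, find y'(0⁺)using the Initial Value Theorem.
IVT: y'(0⁺) = lim_{s→∞} s²·Y(s) = lim_{s→∞} s·F(s).
deg(num) = 0, deg(den) = 2, relative degree = 2 ≥ 2, so s·F(s) → 0. Initial slope = 0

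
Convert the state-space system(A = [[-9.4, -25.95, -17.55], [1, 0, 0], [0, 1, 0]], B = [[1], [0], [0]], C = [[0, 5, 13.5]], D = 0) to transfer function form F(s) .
F(s) = C(sI - A)⁻¹B + D.
Characteristic polynomial det(sI - A) = s^3 + 9.4*s^2 + 25.95*s + 17.55.
Numerator from C·adj(sI-A)·B + D·det(sI-A) = 5*s + 13.5.
F(s) = (5*s + 13.5)/(s^3 + 9.4*s^2 + 25.95*s + 17.55)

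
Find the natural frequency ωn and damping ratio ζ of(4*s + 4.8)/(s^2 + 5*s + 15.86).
Underdamped: complex pole -2.5 + 3.1j. ωn = |pole| = 3.982, ζ = -Re(pole)/ωn = 0.6278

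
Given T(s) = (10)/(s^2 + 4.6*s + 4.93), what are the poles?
Set denominator = 0: s^2 + 4.6*s + 4.93 = (s + 2.9)(s + 1.7) = 0 → Poles: -1.7, -2.9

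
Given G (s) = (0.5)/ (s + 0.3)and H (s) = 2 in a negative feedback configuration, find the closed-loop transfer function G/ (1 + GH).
Closed-loop T = G/(1+GH).
Numerator: G_num * H_den = 0.5.
Denominator: G_den * H_den + G_num * H_num = (s + 0.3) + (1) = s + 1.3.
T(s) = (0.5)/(s + 1.3)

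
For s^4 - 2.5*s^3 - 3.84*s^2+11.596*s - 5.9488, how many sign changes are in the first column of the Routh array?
Routh array:
s^4: [1, -3.84, -5.9488]; s^3: [-2.5, 11.596]; s^2: [0.7984, -5.9488]; s^1: [-7.03125]; s^0: [-5.9488]
First column: [1, -2.5, 0.7984, -7.03125, -5.9488]. Sign changes = 3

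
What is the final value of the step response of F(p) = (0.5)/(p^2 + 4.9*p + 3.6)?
FVT: lim_{t→∞} y(t) = lim_{p→0} p*Y(p) where Y(p) = F(p)/p.
= lim_{p→0} F(p) = F(0) = num(0)/den(0) = 0.5/3.6 = 0.1389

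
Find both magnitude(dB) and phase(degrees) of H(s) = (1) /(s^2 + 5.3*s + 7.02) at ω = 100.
Substitute s = j*100: H(j100) = -9.97895e-05 - 5.29256e-06j.
|H| = 20*log₁₀(sqrt(Re²+Im²)) = -80.01 dB.
∠H = atan2(Im, Re) = -176.96°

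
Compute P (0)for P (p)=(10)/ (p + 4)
DC gain = P(0) = num(0)/den(0) = 10/4 = 2.5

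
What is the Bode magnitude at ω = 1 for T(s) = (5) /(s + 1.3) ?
Substitute s = j*1: T(j1) = 2.41636 - 1.85874j.
|T(j1)| = sqrt(Re² + Im²) = 3.049.
20*log₁₀(3.049) = 9.68 dB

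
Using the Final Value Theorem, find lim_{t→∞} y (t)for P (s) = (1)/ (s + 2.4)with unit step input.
FVT: lim_{t→∞} y(t) = lim_{s→0} s*Y(s) where Y(s) = P(s)/s.
= lim_{s→0} P(s) = P(0) = num(0)/den(0) = 1/2.4 = 0.4167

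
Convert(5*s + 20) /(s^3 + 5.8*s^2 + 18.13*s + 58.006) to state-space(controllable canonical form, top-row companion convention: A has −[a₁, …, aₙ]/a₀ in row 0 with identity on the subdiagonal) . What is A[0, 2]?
Reachable canonical form for den = s^3 + 5.8*s^2 + 18.13*s + 58.006: top row of A = -[a₁,a₂,...,aₙ]/a₀, ones on the subdiagonal, zeros elsewhere.
A = [[-5.8, -18.13, -58.006], [1, 0, 0], [0, 1, 0]].
A[0,2] = -58.006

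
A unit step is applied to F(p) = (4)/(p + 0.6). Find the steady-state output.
FVT: lim_{t→∞} y(t) = lim_{p→0} p*Y(p) where Y(p) = F(p)/p.
= lim_{p→0} F(p) = F(0) = num(0)/den(0) = 4/0.6 = 6.667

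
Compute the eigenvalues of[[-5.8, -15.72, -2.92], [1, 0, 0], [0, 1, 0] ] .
Eigenvalues solve det(λI - A) = 0.
Characteristic polynomial: λ^3 + 5.8*λ^2 + 15.72*λ + 2.92 = 0.
Factor: (λ + 0.2)(λ^2 + 5.6*λ + 14.6) = 0.
Roots: -0.2, -2.8 + 2.6j, -2.8 - 2.6j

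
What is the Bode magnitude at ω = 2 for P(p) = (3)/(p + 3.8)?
Substitute p = j*2: P(j2) = 0.618221 - 0.32538j.
|P(j2)| = sqrt(Re² + Im²) = 0.6986.
20*log₁₀(0.6986) = -3.12 dB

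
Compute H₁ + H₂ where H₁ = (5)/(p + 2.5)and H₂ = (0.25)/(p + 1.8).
Parallel: H = H₁ + H₂ = (n₁·d₂ + n₂·d₁)/(d₁·d₂).
n₁·d₂ = 5*p + 9. n₂·d₁ = 0.25*p + 0.625. Sum = 5.25*p + 9.625. d₁·d₂ = p^2 + 4.3*p + 4.5.
H(p) = (5.25*p + 9.625)/(p^2 + 4.3*p + 4.5)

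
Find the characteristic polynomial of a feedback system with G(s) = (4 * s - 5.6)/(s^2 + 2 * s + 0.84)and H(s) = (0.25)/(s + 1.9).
Characteristic poly = G_den * H_den + G_num * H_num = (s^3 + 3.9*s^2 + 4.64*s + 1.596) + (s - 1.4) = s^3 + 3.9*s^2 + 5.64*s + 0.196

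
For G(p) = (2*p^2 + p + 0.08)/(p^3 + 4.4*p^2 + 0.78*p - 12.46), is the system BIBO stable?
Denominator: p^3 + 4.4*p^2 + 0.78*p - 12.46 = (p - 1.4)(p^2 + 5.8*p + 8.9). Poles: -2.9 + 0.7j, -2.9 - 0.7j, 1.4. All Re(p)<0: No (unstable)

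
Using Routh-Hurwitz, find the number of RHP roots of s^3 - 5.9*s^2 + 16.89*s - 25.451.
Routh array:
s^3: [1, 16.89]; s^2: [-5.9, -25.451]; s^1: [12.5763]; s^0: [-25.451]
First column: [1, -5.9, 12.5763, -25.451]. Sign changes = RHP roots = 3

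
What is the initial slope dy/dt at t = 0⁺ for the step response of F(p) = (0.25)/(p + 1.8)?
IVT: y'(0⁺) = lim_{p→∞} p²·Y(p) = lim_{p→∞} p·F(p).
deg(num) = 0, deg(den) = 1, relative degree = 1, so p·F(p) → (leading num)/(leading den) = 0.25/1 = 0.25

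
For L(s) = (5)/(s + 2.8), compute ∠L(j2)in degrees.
Substitute s = j*2: L(j2) = 1.18243 - 0.844595j.
∠L(j2) = atan2(Im, Re) = atan2(-0.844595, 1.18243) = -35.54°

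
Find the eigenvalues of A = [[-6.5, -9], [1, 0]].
Eigenvalues solve det(λI - A) = 0.
Characteristic polynomial: λ^2 + 6.5*λ + 9 = 0.
Factor: (λ + 4.5)(λ + 2) = 0.
Roots: -2, -4.5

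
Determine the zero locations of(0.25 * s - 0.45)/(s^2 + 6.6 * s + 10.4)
Set numerator = 0: 0.25*s - 0.45 = 0 → Zeros: 1.8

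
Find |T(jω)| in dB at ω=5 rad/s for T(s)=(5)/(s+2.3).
Substitute s = j*5: T(j5) = 0.379663 - 0.825355j.
|T(j5)| = sqrt(Re² + Im²) = 0.9085.
20*log₁₀(0.9085) = -0.83 dB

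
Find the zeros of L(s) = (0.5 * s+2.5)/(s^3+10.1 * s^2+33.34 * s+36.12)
Set numerator = 0: 0.5*s + 2.5 = 0 → Zeros: -5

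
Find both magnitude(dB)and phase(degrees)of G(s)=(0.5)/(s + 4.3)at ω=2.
Substitute s = j*2: G(j2) = 0.095598 - 0.0444642j.
|G| = 20*log₁₀(sqrt(Re²+Im²)) = -19.54 dB.
∠G = atan2(Im, Re) = -24.94°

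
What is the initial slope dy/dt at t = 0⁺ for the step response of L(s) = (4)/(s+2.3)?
IVT: y'(0⁺) = lim_{s→∞} s²·Y(s) = lim_{s→∞} s·L(s).
deg(num) = 0, deg(den) = 1, relative degree = 1, so s·L(s) → (leading num)/(leading den) = 4/1 = 4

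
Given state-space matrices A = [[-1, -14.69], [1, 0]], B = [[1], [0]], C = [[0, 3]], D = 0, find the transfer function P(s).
P(s) = C(sI - A)⁻¹B + D.
Characteristic polynomial det(sI - A) = s^2 + s + 14.69.
Numerator from C·adj(sI-A)·B + D·det(sI-A) = 3.
P(s) = (3)/(s^2 + s + 14.69)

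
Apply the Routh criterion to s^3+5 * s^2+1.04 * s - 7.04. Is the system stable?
Routh array:
s^3: [1, 1.04]; s^2: [5, -7.04]; s^1: [2.448]; s^0: [-7.04]
First column: [1, 5, 2.448, -7.04]. Sign changes = 1.
No, unstable (1 RHP root(s))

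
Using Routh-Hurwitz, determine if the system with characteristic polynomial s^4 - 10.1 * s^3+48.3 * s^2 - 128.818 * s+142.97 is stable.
Routh array:
s^4: [1, 48.3, 142.97]; s^3: [-10.1, -128.818]; s^2: [35.5457, 142.97]; s^1: [-88.1944]; s^0: [142.97]
First column: [1, -10.1, 35.5457, -88.1944, 142.97]. Sign changes = 4.
No, unstable (4 RHP root(s))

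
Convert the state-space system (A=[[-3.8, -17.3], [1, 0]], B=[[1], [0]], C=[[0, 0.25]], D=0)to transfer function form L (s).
L(s) = C(sI - A)⁻¹B + D.
Characteristic polynomial det(sI - A) = s^2 + 3.8*s + 17.3.
Numerator from C·adj(sI-A)·B + D·det(sI-A) = 0.25.
L(s) = (0.25)/(s^2 + 3.8*s + 17.3)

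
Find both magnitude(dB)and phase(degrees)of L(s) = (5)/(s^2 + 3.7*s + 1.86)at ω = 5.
Substitute s = j*5: L(j5) = -0.13182 - 0.105388j.
|L| = 20*log₁₀(sqrt(Re²+Im²)) = -15.45 dB.
∠L = atan2(Im, Re) = -141.36°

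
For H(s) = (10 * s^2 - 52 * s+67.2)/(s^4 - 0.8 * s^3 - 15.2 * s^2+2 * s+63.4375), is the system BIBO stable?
Denominator: s^4 - 0.8*s^3 - 15.2*s^2 + 2*s + 63.4375 = (s - 3.5)(s - 2.5)(s^2 + 5.2*s + 7.25). Poles: -2.6 + 0.7j, -2.6 - 0.7j, 2.5, 3.5. All Re(p)<0: No (unstable)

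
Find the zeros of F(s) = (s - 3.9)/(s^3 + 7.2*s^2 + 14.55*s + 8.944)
Set numerator = 0: s - 3.9 = 0 → Zeros: 3.9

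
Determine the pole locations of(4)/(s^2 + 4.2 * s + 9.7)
Set denominator = 0: s^2 + 4.2*s + 9.7 = 0 → Poles: -2.1 + 2.3j, -2.1 - 2.3j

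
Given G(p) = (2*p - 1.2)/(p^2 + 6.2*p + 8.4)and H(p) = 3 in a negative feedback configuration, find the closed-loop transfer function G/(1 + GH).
Closed-loop T = G/(1+GH).
Numerator: G_num * H_den = 2*p - 1.2.
Denominator: G_den * H_den + G_num * H_num = (p^2 + 6.2*p + 8.4) + (6*p - 3.6) = p^2 + 12.2*p + 4.8.
T(p) = (2*p - 1.2)/(p^2 + 12.2*p + 4.8)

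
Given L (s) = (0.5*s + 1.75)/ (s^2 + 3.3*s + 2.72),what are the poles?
Set denominator = 0: s^2 + 3.3*s + 2.72 = (s + 1.6)(s + 1.7) = 0 → Poles: -1.6, -1.7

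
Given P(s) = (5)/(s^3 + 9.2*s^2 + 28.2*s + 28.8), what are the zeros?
Numerator is a nonzero constant (5) → Zeros: none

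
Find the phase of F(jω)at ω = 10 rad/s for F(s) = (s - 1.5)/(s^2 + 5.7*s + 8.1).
Substitute s = j*10: F(j10) = 0.0605279 - 0.0712722j.
∠F(j10) = atan2(Im, Re) = atan2(-0.0712722, 0.0605279) = -49.66°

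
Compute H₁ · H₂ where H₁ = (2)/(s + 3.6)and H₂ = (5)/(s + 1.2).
Series: H = H₁ · H₂ = (n₁·n₂)/(d₁·d₂).
Num: n₁·n₂ = 10. Den: d₁·d₂ = s^2 + 4.8*s + 4.32.
H(s) = (10)/(s^2 + 4.8*s + 4.32)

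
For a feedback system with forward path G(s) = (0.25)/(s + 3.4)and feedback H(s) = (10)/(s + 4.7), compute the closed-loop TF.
Closed-loop T = G/(1+GH).
Numerator: G_num * H_den = 0.25*s + 1.175.
Denominator: G_den * H_den + G_num * H_num = (s^2 + 8.1*s + 15.98) + (2.5) = s^2 + 8.1*s + 18.48.
T(s) = (0.25*s + 1.175)/(s^2 + 8.1*s + 18.48)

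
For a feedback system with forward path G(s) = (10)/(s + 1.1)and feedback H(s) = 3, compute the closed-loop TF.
Closed-loop T = G/(1+GH).
Numerator: G_num * H_den = 10.
Denominator: G_den * H_den + G_num * H_num = (s + 1.1) + (30) = s + 31.1.
T(s) = (10)/(s + 31.1)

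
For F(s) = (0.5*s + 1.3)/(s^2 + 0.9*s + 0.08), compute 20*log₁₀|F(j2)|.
Substitute s = j*2: F(j2) = -0.177143 - 0.336443j.
|F(j2)| = sqrt(Re² + Im²) = 0.3802.
20*log₁₀(0.3802) = -8.40 dB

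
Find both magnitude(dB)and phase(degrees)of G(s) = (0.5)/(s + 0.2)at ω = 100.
Substitute s = j*100: G(j100) = 9.99996e-06 - 0.00499998j.
|G| = 20*log₁₀(sqrt(Re²+Im²)) = -46.02 dB.
∠G = atan2(Im, Re) = -89.89°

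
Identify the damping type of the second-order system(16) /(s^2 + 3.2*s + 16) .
Standard form: ωn²/(s²+2ζωn·s+ωn²) gives ωn=4, ζ=0.4.
Underdamped (ζ = 0.4 < 1)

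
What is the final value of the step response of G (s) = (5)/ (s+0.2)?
FVT: lim_{t→∞} y(t) = lim_{s→0} s*Y(s) where Y(s) = G(s)/s.
= lim_{s→0} G(s) = G(0) = num(0)/den(0) = 5/0.2 = 25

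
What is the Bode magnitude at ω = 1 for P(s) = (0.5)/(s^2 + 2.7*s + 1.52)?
Substitute s = j*1: P(j1) = 0.0343897 - 0.178562j.
|P(j1)| = sqrt(Re² + Im²) = 0.1818.
20*log₁₀(0.1818) = -14.81 dB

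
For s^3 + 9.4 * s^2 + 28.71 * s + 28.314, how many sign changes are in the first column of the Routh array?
Routh array:
s^3: [1, 28.71]; s^2: [9.4, 28.314]; s^1: [25.6979]; s^0: [28.314]
First column: [1, 9.4, 25.6979, 28.314]. Sign changes = 0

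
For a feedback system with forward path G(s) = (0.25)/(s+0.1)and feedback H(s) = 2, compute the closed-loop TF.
Closed-loop T = G/(1+GH).
Numerator: G_num * H_den = 0.25.
Denominator: G_den * H_den + G_num * H_num = (s + 0.1) + (0.5) = s + 0.6.
T(s) = (0.25)/(s + 0.6)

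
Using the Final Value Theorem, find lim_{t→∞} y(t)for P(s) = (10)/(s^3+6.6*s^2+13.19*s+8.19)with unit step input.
FVT: lim_{t→∞} y(t) = lim_{s→0} s*Y(s) where Y(s) = P(s)/s.
= lim_{s→0} P(s) = P(0) = num(0)/den(0) = 10/8.19 = 1.221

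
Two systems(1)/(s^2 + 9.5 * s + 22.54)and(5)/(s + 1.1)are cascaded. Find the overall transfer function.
Series: H = H₁ · H₂ = (n₁·n₂)/(d₁·d₂).
Num: n₁·n₂ = 5. Den: d₁·d₂ = s^3 + 10.6*s^2 + 32.99*s + 24.794.
H(s) = (5)/(s^3 + 10.6*s^2 + 32.99*s + 24.794)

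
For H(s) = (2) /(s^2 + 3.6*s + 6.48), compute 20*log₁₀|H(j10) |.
Substitute s = j*10: H(j10) = -0.0186258 - 0.00716989j.
|H(j10)| = sqrt(Re² + Im²) = 0.01996.
20*log₁₀(0.01996) = -34.00 dB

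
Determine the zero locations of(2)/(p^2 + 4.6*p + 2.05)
Numerator is a nonzero constant (2) → Zeros: none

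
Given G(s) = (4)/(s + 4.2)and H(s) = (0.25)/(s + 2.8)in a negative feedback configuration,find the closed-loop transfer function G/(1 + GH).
Closed-loop T = G/(1+GH).
Numerator: G_num * H_den = 4*s + 11.2.
Denominator: G_den * H_den + G_num * H_num = (s^2 + 7*s + 11.76) + (1) = s^2 + 7*s + 12.76.
T(s) = (4*s + 11.2)/(s^2 + 7*s + 12.76)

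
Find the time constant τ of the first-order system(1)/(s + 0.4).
First-order system: τ = -1/pole. Pole = -0.4. τ = -1/(-0.4) = 2.5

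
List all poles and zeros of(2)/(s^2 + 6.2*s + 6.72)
Set denominator = 0: s^2 + 6.2*s + 6.72 = (s + 4.8)(s + 1.4) = 0 → Poles: -1.4, -4.8
Numerator is a nonzero constant (2) → Zeros: none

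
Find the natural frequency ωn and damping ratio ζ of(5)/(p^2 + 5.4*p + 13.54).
Underdamped: complex pole -2.7 + 2.5j. ωn = |pole| = 3.68, ζ = -Re(pole)/ωn = 0.7338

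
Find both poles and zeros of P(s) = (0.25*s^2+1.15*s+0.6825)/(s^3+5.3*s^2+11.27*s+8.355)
Set denominator = 0: s^3 + 5.3*s^2 + 11.27*s + 8.355 = (s + 1.5)(s^2 + 3.8*s + 5.57) = 0 → Poles: -1.5, -1.9 + 1.4j, -1.9 - 1.4j
Set numerator = 0: 0.25*s^2 + 1.15*s + 0.6825 = 0.25*(s + 0.7)(s + 3.9) = 0 → Zeros: -0.7, -3.9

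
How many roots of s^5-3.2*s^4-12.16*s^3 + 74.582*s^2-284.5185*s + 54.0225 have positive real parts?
Factor: s^5 - 3.2*s^4 - 12.16*s^3 + 74.582*s^2 - 284.5185*s + 54.0225 = (s - 4.9)(s - 0.2)(s + 4.9)(s^2 - 3*s + 11.25).
Roots: -4.9, 0.2, 1.5 + 3j, 1.5 - 3j, 4.9.
RHP roots (Re>0): 4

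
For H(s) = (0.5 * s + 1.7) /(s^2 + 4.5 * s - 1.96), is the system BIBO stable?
Denominator: s^2 + 4.5*s - 1.96 = (s - 0.4)(s + 4.9). Poles: -4.9, 0.4. All Re(p)<0: No (unstable)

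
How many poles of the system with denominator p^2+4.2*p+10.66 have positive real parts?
Poles: -2.1 + 2.5j, -2.1 - 2.5j. RHP poles (Re>0): 0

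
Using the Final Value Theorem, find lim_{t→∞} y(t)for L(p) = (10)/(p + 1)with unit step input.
FVT: lim_{t→∞} y(t) = lim_{p→0} p*Y(p) where Y(p) = L(p)/p.
= lim_{p→0} L(p) = L(0) = num(0)/den(0) = 10/1 = 10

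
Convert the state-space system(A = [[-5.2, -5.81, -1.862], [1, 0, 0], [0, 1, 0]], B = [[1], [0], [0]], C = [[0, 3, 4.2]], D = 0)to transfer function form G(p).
G(p) = C(pI - A)⁻¹B + D.
Characteristic polynomial det(pI - A) = p^3 + 5.2*p^2 + 5.81*p + 1.862.
Numerator from C·adj(pI-A)·B + D·det(pI-A) = 3*p + 4.2.
G(p) = (3*p + 4.2)/(p^3 + 5.2*p^2 + 5.81*p + 1.862)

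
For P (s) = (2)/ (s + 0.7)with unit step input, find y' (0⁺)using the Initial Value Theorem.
IVT: y'(0⁺) = lim_{s→∞} s²·Y(s) = lim_{s→∞} s·P(s).
deg(num) = 0, deg(den) = 1, relative degree = 1, so s·P(s) → (leading num)/(leading den) = 2/1 = 2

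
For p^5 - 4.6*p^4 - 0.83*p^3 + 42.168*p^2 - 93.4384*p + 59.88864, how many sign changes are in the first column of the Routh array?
Routh array:
p^5: [1, -0.83, -93.4384]; p^4: [-4.6, 42.168, 59.88864]; p^3: [8.33696, -80.4191]; p^2: [-2.20407, 59.88864]; p^1: [146.112]; p^0: [59.88864]
First column: [1, -4.6, 8.33696, -2.20407, 146.112, 59.88864]. Sign changes = 4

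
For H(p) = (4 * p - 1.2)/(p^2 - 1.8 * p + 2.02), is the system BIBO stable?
Denominator: p^2 - 1.8*p + 2.02. Poles: 0.9 + 1.1j, 0.9 - 1.1j. All Re(p)<0: No (unstable)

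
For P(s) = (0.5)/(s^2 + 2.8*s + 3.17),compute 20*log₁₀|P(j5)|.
Substitute s = j*5: P(j5) = -0.0162293 - 0.0104082j.
|P(j5)| = sqrt(Re² + Im²) = 0.01928.
20*log₁₀(0.01928) = -34.30 dB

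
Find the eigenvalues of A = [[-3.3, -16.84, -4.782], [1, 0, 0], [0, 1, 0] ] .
Eigenvalues solve det(λI - A) = 0.
Characteristic polynomial: λ^3 + 3.3*λ^2 + 16.84*λ + 4.782 = 0.
Factor: (λ + 0.3)(λ^2 + 3*λ + 15.94) = 0.
Roots: -0.3, -1.5 + 3.7j, -1.5 - 3.7j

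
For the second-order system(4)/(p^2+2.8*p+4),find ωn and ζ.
Standard form: ωn²/(p²+2ζωn·p+ωn²).
const=4=ωn² → ωn=2, p coeff=2.8=2ζωn → ζ=0.7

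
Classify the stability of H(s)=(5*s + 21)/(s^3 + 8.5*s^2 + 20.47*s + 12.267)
Denominator: s^3 + 8.5*s^2 + 20.47*s + 12.267 = (s + 0.9)(s + 2.9)(s + 4.7). Poles: -0.9, -2.9, -4.7. Stable (all poles in LHP)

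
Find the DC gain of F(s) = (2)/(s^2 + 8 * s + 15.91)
DC gain = F(0) = num(0)/den(0) = 2/15.91 = 0.1257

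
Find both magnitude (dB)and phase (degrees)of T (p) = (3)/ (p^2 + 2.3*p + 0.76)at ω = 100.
Substitute p = j*100: T(j100) = -0.000299864 - 6.8974e-06j.
|T| = 20*log₁₀(sqrt(Re²+Im²)) = -70.46 dB.
∠T = atan2(Im, Re) = -178.68°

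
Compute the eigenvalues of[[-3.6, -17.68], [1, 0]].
Eigenvalues solve det(λI - A) = 0.
Characteristic polynomial: λ^2 + 3.6*λ + 17.68 = 0.
Roots: -1.8 + 3.8j, -1.8 - 3.8j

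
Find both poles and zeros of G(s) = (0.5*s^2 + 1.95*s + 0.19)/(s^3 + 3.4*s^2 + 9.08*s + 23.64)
Set denominator = 0: s^3 + 3.4*s^2 + 9.08*s + 23.64 = (s + 3)(s^2 + 0.4*s + 7.88) = 0 → Poles: -0.2 + 2.8j, -0.2 - 2.8j, -3
Set numerator = 0: 0.5*s^2 + 1.95*s + 0.19 = 0.5*(s + 0.1)(s + 3.8) = 0 → Zeros: -0.1, -3.8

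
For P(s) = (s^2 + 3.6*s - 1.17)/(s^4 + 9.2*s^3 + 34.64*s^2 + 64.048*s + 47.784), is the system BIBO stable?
Denominator: s^4 + 9.2*s^3 + 34.64*s^2 + 64.048*s + 47.784 = (s + 2.2)(s + 3)(s^2 + 4*s + 7.24). Poles: -2 + 1.8j, -2 - 1.8j, -2.2, -3. All Re(p)<0: Yes (stable)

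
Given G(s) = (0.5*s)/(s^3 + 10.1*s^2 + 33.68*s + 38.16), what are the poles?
Set denominator = 0: s^3 + 10.1*s^2 + 33.68*s + 38.16 = (s + 4.5)(s^2 + 5.6*s + 8.48) = 0 → Poles: -2.8 + 0.8j, -2.8 - 0.8j, -4.5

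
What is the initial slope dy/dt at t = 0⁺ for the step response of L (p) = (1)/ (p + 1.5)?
IVT: y'(0⁺) = lim_{p→∞} p²·Y(p) = lim_{p→∞} p·L(p).
deg(num) = 0, deg(den) = 1, relative degree = 1, so p·L(p) → (leading num)/(leading den) = 1/1 = 1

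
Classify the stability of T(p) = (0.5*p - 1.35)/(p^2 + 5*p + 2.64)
Denominator: p^2 + 5*p + 2.64 = (p + 0.6)(p + 4.4). Poles: -0.6, -4.4. Stable (all poles in LHP)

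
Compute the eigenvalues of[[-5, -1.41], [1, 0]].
Eigenvalues solve det(λI - A) = 0.
Characteristic polynomial: λ^2 + 5*λ + 1.41 = 0.
Factor: (λ + 4.7)(λ + 0.3) = 0.
Roots: -0.3, -4.7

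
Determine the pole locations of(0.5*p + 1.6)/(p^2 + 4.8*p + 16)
Set denominator = 0: p^2 + 4.8*p + 16 = 0 → Poles: -2.4 + 3.2j, -2.4 - 3.2j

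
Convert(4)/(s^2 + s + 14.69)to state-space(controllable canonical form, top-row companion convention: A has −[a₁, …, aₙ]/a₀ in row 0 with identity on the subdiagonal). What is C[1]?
Reachable canonical form: C = numerator coefficients (right-aligned, zero-padded to length n).
num = 4, C = [[0, 4]].
C[1] = 4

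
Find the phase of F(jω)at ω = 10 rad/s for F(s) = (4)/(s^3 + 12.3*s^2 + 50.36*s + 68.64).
Substitute s = j*10: F(j10) = -0.00291219 + 0.00124476j.
∠F(j10) = atan2(Im, Re) = atan2(0.00124476, -0.00291219) = 156.86° (principal value).
Summing the individual angle contributions Σ∠(j10 − zᵢ) − Σ∠(j10 − pₖ) over the 0 zero(s) and 3 pole(s), each followed continuously from ω = 0 (DC phase referenced to (−180°, 180°]), gives -203.14°, i.e. the principal value - 360°. Continuous Bode phase = -203.14°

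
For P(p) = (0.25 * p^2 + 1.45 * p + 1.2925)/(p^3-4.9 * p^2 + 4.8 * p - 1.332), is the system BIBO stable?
Denominator: p^3 - 4.9*p^2 + 4.8*p - 1.332 = (p - 0.6)(p - 3.7)(p - 0.6). Poles: 0.6, 0.6, 3.7. All Re(p)<0: No (unstable)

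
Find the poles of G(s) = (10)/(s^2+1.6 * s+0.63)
Set denominator = 0: s^2 + 1.6*s + 0.63 = (s + 0.9)(s + 0.7) = 0 → Poles: -0.7, -0.9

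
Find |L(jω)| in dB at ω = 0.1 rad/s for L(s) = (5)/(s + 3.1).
Substitute s = j*0.1: L(j0.1) = 1.61123 - 0.0519751j.
|L(j0.1)| = sqrt(Re² + Im²) = 1.612.
20*log₁₀(1.612) = 4.15 dB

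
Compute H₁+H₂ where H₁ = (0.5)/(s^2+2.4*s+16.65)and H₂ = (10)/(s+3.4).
Parallel: H = H₁ + H₂ = (n₁·d₂ + n₂·d₁)/(d₁·d₂).
n₁·d₂ = 0.5*s + 1.7. n₂·d₁ = 10*s^2 + 24*s + 166.5. Sum = 10*s^2 + 24.5*s + 168.2. d₁·d₂ = s^3 + 5.8*s^2 + 24.81*s + 56.61.
H(s) = (10*s^2 + 24.5*s + 168.2)/(s^3 + 5.8*s^2 + 24.81*s + 56.61)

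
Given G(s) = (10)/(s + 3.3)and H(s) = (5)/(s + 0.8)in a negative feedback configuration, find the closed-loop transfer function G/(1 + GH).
Closed-loop T = G/(1+GH).
Numerator: G_num * H_den = 10*s + 8.
Denominator: G_den * H_den + G_num * H_num = (s^2 + 4.1*s + 2.64) + (50) = s^2 + 4.1*s + 52.64.
T(s) = (10*s + 8)/(s^2 + 4.1*s + 52.64)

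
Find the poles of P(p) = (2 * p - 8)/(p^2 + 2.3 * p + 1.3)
Set denominator = 0: p^2 + 2.3*p + 1.3 = (p + 1.3)(p + 1) = 0 → Poles: -1, -1.3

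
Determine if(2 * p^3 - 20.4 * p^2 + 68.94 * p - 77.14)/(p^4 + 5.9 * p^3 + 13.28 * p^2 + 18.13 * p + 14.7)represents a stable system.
Denominator: p^4 + 5.9*p^3 + 13.28*p^2 + 18.13*p + 14.7 = (p + 2.8)(p + 2.1)(p^2 + p + 2.5). Poles: -0.5 + 1.5j, -0.5 - 1.5j, -2.1, -2.8. All Re(p)<0: Yes (stable)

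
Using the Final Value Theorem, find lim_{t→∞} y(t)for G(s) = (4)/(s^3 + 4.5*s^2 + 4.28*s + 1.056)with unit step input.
FVT: lim_{t→∞} y(t) = lim_{s→0} s*Y(s) where Y(s) = G(s)/s.
= lim_{s→0} G(s) = G(0) = num(0)/den(0) = 4/1.056 = 3.788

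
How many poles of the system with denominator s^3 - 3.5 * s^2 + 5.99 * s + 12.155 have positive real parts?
s^3 - 3.5*s^2 + 5.99*s + 12.155 = (s + 1.1)(s^2 - 4.6*s + 11.05). Poles: -1.1, 2.3 + 2.4j, 2.3 - 2.4j. RHP poles (Re>0): 2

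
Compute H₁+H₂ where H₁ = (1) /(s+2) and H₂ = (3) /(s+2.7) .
Parallel: H = H₁ + H₂ = (n₁·d₂ + n₂·d₁)/(d₁·d₂).
n₁·d₂ = s + 2.7. n₂·d₁ = 3*s + 6. Sum = 4*s + 8.7. d₁·d₂ = s^2 + 4.7*s + 5.4.
H(s) = (4*s + 8.7)/(s^2 + 4.7*s + 5.4)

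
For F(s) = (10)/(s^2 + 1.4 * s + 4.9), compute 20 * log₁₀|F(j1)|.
Substitute s = j*1: F(j1) = 2.2714 - 0.815376j.
|F(j1)| = sqrt(Re² + Im²) = 2.413.
20*log₁₀(2.413) = 7.65 dB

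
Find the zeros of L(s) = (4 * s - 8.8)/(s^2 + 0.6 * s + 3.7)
Set numerator = 0: 4*s - 8.8 = 0 → Zeros: 2.2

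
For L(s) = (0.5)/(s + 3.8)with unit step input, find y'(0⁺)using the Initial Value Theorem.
IVT: y'(0⁺) = lim_{s→∞} s²·Y(s) = lim_{s→∞} s·L(s).
deg(num) = 0, deg(den) = 1, relative degree = 1, so s·L(s) → (leading num)/(leading den) = 0.5/1 = 0.5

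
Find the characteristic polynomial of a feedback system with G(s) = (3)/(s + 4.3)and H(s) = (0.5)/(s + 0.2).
Characteristic poly = G_den * H_den + G_num * H_num = (s^2 + 4.5*s + 0.86) + (1.5) = s^2 + 4.5*s + 2.36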